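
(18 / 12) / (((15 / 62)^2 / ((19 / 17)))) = 36518 / 1275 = 28.64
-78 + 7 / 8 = -617 / 8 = -77.12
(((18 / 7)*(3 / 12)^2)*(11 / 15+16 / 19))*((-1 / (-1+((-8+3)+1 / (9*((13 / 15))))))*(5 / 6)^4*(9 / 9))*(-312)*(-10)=47425625 / 730968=64.88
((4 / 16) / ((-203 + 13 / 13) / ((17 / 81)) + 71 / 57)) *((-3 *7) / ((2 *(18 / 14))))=2261 / 1064488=0.00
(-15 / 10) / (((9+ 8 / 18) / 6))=-0.95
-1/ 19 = -0.05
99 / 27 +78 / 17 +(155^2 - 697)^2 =27753975205 / 51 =544195592.25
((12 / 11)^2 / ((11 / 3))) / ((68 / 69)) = 7452 / 22627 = 0.33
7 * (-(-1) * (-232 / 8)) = -203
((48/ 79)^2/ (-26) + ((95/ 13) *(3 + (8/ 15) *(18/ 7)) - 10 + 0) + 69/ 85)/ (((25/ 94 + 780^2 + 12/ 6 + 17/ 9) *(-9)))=-103200752336/ 24847175922548525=-0.00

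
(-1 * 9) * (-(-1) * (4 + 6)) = -90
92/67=1.37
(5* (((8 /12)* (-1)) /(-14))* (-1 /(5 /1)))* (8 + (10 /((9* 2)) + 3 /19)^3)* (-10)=418175360 /105004431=3.98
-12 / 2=-6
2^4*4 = 64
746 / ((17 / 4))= 2984 / 17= 175.53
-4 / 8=-1 / 2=-0.50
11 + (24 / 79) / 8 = 872 / 79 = 11.04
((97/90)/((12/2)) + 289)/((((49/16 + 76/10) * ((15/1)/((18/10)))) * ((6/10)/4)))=2498512/115155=21.70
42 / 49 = 6 / 7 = 0.86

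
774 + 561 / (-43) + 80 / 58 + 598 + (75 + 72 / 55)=98532084 / 68585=1436.64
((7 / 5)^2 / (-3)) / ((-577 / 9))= 0.01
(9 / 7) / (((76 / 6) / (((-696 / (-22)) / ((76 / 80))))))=3.38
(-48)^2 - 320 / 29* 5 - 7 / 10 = 651957 / 290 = 2248.13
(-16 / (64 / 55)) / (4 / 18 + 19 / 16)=-1980 / 203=-9.75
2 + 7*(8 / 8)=9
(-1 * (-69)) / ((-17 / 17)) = -69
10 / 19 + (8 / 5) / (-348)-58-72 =-1070138 / 8265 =-129.48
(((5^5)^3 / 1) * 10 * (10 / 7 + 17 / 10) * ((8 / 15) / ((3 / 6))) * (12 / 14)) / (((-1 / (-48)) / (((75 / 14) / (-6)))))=-12832031250000000 / 343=-37411169825072.89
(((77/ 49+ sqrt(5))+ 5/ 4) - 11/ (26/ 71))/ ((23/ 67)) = -663769/ 8372+ 67 * sqrt(5)/ 23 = -72.77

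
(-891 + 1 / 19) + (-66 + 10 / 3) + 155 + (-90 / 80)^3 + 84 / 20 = -116128661 / 145920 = -795.84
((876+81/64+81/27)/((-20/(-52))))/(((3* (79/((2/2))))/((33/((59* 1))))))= 8056191/1491520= 5.40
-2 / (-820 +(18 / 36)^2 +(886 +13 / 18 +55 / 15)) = -72 / 2543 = -0.03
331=331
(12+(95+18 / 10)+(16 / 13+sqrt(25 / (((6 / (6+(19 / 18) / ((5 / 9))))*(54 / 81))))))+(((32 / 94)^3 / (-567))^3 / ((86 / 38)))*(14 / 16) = sqrt(790) / 4+8962472156248169313151495088 / 81454235200801411480962885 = 117.06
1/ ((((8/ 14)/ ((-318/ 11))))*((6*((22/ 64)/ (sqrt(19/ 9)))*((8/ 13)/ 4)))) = -19292*sqrt(19)/ 363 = -231.66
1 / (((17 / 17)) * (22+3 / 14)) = 14 / 311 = 0.05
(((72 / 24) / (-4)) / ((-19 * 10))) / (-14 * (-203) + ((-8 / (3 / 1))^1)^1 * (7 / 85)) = 153 / 110147408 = 0.00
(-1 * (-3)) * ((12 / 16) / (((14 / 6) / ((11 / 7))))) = 297 / 196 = 1.52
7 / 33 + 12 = 403 / 33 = 12.21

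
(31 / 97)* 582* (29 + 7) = 6696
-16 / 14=-8 / 7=-1.14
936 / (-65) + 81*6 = 471.60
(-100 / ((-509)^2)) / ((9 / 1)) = -100 / 2331729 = -0.00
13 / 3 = 4.33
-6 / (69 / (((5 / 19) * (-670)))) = 6700 / 437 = 15.33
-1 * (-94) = 94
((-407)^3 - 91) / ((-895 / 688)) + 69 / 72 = 1113226412393 / 21480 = 51826183.07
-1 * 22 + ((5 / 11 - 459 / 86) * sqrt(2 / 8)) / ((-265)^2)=-2923050019 / 132865700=-22.00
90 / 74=45 / 37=1.22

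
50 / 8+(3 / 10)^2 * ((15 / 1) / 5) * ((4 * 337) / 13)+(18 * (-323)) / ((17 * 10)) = 61 / 1300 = 0.05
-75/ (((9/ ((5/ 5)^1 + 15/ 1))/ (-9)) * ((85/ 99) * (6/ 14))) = 3261.18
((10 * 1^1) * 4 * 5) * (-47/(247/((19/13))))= -9400/169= -55.62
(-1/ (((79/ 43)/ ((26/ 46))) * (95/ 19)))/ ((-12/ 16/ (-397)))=-887692/ 27255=-32.57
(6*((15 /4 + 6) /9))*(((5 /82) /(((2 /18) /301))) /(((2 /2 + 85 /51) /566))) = 149496165 /656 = 227890.50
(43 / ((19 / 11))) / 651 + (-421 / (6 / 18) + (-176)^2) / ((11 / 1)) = 367525300 / 136059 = 2701.22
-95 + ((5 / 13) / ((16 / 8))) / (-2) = -4945 / 52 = -95.10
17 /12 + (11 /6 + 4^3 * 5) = 1293 /4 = 323.25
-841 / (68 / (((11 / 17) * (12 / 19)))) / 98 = -27753 / 538118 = -0.05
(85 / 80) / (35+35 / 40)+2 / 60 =271 / 4305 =0.06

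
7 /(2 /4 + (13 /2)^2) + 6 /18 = 85 /171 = 0.50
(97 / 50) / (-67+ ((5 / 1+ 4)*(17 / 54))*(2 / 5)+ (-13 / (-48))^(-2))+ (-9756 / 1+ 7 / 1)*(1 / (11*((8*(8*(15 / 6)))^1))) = -324885023 / 58261280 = -5.58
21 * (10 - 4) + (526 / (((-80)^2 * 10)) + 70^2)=160832263 / 32000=5026.01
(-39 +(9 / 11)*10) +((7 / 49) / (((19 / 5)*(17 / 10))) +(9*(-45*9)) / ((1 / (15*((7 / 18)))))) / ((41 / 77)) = -11642998679 / 291346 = -39962.79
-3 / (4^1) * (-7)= 21 / 4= 5.25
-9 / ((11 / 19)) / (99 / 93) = -1767 / 121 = -14.60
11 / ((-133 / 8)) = -88 / 133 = -0.66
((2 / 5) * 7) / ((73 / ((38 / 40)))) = 133 / 3650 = 0.04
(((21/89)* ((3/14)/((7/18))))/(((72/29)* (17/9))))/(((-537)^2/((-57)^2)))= 847989/2714769848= 0.00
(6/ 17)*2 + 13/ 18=1.43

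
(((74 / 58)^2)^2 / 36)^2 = 3512479453921 / 648319351197456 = 0.01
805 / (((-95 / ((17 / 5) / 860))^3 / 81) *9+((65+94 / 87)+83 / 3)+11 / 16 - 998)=-2359419120 / 4518519110362595551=-0.00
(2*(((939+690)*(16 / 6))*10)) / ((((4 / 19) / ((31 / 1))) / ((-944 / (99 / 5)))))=-20127779200 / 33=-609932703.03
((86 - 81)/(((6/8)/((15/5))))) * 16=320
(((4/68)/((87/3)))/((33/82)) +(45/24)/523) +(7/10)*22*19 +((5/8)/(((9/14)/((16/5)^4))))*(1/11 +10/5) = 12910216838413/25526061000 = 505.77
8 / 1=8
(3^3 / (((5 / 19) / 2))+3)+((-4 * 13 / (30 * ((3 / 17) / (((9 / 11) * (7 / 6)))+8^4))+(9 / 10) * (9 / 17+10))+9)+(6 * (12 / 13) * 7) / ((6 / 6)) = 428928642541 / 1615883490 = 265.45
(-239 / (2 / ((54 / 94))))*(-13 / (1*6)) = 27963 / 188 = 148.74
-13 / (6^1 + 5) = -13 / 11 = -1.18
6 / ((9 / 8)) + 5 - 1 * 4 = 19 / 3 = 6.33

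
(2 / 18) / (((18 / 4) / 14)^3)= 21952 / 6561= 3.35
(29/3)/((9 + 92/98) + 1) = 1421/1608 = 0.88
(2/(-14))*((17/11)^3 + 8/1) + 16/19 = -20941/25289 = -0.83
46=46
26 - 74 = -48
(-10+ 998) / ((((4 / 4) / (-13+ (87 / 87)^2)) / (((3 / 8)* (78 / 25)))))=-346788 / 25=-13871.52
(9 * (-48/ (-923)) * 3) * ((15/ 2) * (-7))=-68040/ 923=-73.72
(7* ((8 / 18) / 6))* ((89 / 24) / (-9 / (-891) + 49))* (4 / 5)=6853 / 218340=0.03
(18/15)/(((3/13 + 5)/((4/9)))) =26/255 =0.10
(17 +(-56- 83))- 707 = -829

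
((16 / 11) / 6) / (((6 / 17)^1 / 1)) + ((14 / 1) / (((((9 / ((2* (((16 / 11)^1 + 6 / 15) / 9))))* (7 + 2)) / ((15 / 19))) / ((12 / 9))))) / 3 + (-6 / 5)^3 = -1759316 / 1731375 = -1.02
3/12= 1/4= 0.25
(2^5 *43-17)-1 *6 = 1353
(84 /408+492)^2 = 280060225 /1156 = 242266.63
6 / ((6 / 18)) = 18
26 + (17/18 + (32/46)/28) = 26.97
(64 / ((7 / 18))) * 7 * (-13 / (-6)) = 2496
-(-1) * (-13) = -13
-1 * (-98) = 98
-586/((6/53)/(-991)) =15389239/3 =5129746.33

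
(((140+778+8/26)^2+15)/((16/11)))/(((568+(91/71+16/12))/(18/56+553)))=5173431267019521/9202112192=562200.41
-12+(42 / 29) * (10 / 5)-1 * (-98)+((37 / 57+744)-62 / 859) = 1183471523 / 1419927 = 833.47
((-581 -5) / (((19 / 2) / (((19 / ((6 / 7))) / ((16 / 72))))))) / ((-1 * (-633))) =-2051 / 211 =-9.72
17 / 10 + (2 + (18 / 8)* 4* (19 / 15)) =151 / 10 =15.10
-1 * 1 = -1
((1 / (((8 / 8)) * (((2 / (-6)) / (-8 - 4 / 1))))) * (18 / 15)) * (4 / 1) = 172.80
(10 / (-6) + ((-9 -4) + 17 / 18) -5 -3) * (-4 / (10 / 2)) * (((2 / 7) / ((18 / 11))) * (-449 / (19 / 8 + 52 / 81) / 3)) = -79024 / 525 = -150.52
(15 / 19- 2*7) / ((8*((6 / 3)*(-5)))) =251 / 1520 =0.17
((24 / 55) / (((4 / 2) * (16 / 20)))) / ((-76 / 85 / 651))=-166005 / 836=-198.57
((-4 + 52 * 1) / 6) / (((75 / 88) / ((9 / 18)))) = 352 / 75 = 4.69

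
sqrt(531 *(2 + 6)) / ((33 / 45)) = 90 *sqrt(118) / 11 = 88.88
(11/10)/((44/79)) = 79/40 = 1.98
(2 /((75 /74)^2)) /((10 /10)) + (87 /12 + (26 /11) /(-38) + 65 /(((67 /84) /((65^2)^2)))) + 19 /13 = 5958243240557641387 /4095877500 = 1454692734.48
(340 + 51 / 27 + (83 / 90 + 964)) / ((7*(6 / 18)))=117613 / 210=560.06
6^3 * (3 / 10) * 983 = 318492 / 5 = 63698.40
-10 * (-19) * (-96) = -18240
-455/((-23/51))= 23205/23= 1008.91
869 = 869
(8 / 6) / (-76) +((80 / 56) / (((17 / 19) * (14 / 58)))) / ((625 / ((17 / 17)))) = -41311 / 5935125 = -0.01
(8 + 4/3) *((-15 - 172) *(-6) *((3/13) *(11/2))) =172788/13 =13291.38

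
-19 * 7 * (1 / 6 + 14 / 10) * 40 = -25004 / 3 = -8334.67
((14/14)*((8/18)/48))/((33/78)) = 13/594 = 0.02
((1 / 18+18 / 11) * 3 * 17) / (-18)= -5695 / 1188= -4.79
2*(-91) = -182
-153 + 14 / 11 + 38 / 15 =-24617 / 165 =-149.19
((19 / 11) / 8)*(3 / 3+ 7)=19 / 11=1.73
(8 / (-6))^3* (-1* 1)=64 / 27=2.37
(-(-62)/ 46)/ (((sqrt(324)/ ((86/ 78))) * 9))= 1333/ 145314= 0.01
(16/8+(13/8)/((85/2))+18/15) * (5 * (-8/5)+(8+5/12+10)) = 9175/272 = 33.73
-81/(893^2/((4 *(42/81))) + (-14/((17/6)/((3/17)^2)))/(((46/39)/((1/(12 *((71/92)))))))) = -19534088/92722847445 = -0.00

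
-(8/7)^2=-64/49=-1.31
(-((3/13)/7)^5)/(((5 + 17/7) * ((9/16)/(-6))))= 648/11589168409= 0.00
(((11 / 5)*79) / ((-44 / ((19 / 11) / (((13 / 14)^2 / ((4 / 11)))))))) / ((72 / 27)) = -220647 / 204490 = -1.08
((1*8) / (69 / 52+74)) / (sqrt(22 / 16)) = 832*sqrt(22) / 43087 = 0.09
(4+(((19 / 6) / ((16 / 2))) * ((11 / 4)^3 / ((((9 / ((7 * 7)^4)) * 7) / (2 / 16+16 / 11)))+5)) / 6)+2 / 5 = 1315892508203 / 6635520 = 198310.38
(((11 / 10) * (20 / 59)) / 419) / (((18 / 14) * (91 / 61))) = 0.00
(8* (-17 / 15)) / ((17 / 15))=-8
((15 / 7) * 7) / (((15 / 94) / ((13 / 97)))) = 12.60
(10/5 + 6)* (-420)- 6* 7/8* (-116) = -2751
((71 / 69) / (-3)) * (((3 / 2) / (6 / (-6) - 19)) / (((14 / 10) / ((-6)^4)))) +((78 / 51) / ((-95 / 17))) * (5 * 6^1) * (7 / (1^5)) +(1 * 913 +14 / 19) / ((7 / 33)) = 98301 / 23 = 4273.96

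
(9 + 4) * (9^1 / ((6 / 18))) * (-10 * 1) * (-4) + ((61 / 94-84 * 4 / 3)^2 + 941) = 241930205 / 8836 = 27380.06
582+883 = 1465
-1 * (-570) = 570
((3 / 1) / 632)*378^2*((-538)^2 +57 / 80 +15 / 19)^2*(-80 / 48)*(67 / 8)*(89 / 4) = -17647572171519069.98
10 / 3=3.33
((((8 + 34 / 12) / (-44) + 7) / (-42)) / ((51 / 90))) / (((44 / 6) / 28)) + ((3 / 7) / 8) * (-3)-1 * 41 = -4866195 / 115192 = -42.24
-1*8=-8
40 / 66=20 / 33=0.61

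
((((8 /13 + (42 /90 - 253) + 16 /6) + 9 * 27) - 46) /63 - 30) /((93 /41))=-13.59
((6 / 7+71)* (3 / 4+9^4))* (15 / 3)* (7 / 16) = 66011205 / 64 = 1031425.08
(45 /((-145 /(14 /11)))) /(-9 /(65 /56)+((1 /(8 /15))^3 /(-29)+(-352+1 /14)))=29352960 /26746417379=0.00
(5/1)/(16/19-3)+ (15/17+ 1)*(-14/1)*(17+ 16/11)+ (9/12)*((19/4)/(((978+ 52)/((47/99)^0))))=-61741372101/126352160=-488.65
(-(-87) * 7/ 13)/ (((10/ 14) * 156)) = 1421/ 3380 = 0.42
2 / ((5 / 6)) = 12 / 5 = 2.40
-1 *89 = -89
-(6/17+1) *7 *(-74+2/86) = 700.60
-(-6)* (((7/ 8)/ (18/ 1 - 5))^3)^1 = 1029/ 562432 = 0.00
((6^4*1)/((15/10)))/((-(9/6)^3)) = -256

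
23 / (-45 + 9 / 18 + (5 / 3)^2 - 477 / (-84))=-5796 / 9083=-0.64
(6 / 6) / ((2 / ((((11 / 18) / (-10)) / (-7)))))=11 / 2520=0.00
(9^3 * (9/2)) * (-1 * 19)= -124659/2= -62329.50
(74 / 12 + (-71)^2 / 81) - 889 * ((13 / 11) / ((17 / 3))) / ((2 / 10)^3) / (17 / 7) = -4879387751 / 514998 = -9474.58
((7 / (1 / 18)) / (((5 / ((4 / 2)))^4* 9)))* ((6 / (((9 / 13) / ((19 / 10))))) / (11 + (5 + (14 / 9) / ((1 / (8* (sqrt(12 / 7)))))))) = 0.18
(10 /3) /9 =10 /27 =0.37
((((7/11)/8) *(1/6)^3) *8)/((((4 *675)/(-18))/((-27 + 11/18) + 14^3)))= -0.05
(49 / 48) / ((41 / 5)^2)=1225 / 80688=0.02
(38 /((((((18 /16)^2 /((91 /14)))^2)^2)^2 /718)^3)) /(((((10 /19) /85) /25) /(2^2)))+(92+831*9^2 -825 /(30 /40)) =163896391205772369634105518988859324239917419560527014831731026250946468513663 /6362685441135942358474828762538534230890216321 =25758996373787674554805680000000.00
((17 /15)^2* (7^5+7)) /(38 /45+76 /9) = 2429623 /1045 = 2325.00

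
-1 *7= -7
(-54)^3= -157464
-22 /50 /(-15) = 11 /375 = 0.03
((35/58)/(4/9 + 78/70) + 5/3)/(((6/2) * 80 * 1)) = 35093/4100832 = 0.01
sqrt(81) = 9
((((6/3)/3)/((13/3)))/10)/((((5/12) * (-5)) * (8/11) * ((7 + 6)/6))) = -99/21125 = -0.00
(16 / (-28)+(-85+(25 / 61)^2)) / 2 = -1112252 / 26047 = -42.70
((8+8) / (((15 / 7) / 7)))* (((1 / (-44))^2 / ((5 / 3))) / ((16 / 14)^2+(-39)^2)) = 0.00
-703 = -703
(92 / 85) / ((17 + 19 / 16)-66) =-1472 / 65025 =-0.02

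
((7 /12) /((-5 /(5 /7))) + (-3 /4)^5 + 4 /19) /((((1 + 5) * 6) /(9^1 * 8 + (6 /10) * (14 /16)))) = -6214909 /28016640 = -0.22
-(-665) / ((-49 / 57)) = -5415 / 7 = -773.57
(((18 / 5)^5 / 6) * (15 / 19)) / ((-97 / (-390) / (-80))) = -1179090432 / 46075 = -25590.68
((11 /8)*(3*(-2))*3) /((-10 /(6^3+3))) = 21681 /40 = 542.02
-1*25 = -25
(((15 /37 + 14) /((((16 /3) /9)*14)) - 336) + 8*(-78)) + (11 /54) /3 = -643263625 /671328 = -958.20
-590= -590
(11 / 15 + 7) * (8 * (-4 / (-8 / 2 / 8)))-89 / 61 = 451529 / 915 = 493.47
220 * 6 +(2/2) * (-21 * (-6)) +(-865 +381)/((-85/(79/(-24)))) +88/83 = 60460663/42330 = 1428.32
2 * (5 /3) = 10 /3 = 3.33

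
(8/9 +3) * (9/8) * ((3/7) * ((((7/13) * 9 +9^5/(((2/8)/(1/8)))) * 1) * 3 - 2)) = 34548555/208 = 166098.82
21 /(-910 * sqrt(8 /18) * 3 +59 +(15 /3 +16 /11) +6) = -231 /19234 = -0.01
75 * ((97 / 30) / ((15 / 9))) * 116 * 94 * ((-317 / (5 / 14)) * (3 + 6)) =-63369261144 / 5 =-12673852228.80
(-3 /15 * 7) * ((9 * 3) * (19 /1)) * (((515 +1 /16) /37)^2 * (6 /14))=-104519770659 /1752320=-59646.51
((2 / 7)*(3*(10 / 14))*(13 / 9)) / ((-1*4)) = -65 / 294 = -0.22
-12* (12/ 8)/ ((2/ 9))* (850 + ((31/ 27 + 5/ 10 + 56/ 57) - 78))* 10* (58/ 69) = -230483590/ 437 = -527422.40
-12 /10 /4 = -3 /10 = -0.30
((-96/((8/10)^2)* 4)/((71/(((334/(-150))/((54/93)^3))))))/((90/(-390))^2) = 840791393/465831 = 1804.93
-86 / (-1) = 86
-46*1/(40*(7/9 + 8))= -207/1580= -0.13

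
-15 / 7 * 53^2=-42135 / 7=-6019.29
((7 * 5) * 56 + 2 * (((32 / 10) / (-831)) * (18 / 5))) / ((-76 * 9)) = -3393202 / 1184175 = -2.87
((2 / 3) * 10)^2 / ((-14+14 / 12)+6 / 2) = -800 / 177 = -4.52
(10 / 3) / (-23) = -10 / 69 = -0.14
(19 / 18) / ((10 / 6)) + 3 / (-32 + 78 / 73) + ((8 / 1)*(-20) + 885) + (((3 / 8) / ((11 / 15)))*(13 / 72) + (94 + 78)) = 10701744487 / 11922240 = 897.63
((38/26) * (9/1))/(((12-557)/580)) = -19836/1417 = -14.00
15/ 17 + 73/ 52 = 2021/ 884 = 2.29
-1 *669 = -669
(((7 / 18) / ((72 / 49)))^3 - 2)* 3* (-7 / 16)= 2.60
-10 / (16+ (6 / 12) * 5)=-20 / 37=-0.54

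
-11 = -11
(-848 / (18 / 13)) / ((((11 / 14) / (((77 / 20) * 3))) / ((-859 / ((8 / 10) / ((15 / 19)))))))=145003495 / 19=7631762.89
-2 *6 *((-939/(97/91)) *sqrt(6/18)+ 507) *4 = -24336+ 1367184 *sqrt(3)/97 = 76.70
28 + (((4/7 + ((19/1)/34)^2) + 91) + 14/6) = 122.22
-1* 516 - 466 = -982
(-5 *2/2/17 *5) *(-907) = 22675/17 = 1333.82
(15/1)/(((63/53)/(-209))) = -55385/21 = -2637.38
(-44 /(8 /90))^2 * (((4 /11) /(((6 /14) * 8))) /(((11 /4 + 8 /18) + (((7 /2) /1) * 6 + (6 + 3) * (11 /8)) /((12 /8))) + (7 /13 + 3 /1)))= 6081075 /6782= 896.65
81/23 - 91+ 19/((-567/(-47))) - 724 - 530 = -17473679/13041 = -1339.90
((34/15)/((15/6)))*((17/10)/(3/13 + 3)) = 3757/7875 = 0.48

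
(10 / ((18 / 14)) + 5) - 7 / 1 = 52 / 9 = 5.78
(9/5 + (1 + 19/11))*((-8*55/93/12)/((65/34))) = -5644/6045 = -0.93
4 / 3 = 1.33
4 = 4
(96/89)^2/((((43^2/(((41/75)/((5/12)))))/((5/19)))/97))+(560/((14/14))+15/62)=241654103016061/431322609050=560.26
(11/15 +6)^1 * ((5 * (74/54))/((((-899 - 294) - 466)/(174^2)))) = -12571268/14931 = -841.96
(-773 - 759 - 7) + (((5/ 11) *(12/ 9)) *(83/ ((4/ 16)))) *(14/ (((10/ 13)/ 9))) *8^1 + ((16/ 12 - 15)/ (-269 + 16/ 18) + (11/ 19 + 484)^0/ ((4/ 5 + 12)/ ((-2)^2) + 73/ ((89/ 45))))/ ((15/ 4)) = 1862819872757093/ 7106490105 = 262129.38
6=6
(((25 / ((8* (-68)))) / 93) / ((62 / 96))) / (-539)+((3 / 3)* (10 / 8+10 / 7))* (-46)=-1084981000 / 8805643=-123.21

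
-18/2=-9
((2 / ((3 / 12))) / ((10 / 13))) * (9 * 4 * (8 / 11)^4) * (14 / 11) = 133.31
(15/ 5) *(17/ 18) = 17/ 6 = 2.83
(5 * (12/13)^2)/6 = 120/169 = 0.71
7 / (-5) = -7 / 5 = -1.40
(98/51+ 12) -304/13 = -9.46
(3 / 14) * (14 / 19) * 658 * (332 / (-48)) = -27307 / 38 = -718.61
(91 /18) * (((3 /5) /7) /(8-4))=13 /120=0.11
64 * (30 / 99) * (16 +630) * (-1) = -413440 / 33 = -12528.48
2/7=0.29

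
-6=-6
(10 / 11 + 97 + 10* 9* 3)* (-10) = -40470 / 11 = -3679.09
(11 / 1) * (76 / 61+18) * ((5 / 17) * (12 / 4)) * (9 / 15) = 116226 / 1037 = 112.08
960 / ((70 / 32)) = 3072 / 7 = 438.86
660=660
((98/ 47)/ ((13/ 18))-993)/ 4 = -604959/ 2444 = -247.53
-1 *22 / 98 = -0.22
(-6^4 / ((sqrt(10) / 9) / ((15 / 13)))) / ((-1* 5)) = 17496* sqrt(10) / 65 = 851.19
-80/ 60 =-4/ 3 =-1.33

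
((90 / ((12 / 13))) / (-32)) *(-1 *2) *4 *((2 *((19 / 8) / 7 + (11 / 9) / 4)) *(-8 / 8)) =-21125 / 672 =-31.44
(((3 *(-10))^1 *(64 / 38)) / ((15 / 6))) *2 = -768 / 19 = -40.42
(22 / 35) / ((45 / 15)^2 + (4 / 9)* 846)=2 / 1225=0.00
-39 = -39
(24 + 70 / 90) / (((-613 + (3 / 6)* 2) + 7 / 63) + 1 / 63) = -1561 / 38548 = -0.04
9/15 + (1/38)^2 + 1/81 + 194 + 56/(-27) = 112600637/584820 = 192.54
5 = 5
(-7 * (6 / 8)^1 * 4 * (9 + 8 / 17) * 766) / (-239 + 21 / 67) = 86759841 / 135932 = 638.26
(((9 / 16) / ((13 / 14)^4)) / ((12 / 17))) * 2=122451 / 57122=2.14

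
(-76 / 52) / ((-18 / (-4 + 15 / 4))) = -19 / 936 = -0.02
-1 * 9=-9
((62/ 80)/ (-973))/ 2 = -31/ 77840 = -0.00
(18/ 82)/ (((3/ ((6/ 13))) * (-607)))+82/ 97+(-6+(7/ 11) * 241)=51162849603/ 345207577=148.21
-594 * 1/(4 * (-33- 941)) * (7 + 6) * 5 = 19305/1948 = 9.91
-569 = -569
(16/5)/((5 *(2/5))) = 8/5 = 1.60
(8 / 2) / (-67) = -4 / 67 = -0.06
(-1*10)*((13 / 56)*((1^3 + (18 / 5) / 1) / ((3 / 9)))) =-897 / 28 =-32.04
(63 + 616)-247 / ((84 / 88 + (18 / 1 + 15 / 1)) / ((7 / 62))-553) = 13207915 / 19424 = 679.98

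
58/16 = 29/8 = 3.62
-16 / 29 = -0.55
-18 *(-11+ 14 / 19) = 3510 / 19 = 184.74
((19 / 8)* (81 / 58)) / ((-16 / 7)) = -10773 / 7424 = -1.45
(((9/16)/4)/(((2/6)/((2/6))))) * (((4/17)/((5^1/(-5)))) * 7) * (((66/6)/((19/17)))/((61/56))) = -4851/2318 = -2.09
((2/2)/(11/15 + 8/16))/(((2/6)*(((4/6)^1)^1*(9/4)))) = 60/37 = 1.62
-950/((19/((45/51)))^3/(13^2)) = -28518750/1773593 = -16.08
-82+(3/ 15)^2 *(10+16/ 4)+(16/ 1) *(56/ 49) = -11052/ 175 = -63.15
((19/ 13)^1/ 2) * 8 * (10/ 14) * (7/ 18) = 190/ 117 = 1.62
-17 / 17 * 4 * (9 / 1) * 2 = -72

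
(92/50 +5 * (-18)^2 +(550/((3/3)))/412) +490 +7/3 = 32684603/15450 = 2115.51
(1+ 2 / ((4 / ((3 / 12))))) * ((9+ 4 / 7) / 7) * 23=13869 / 392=35.38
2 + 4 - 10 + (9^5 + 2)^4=12159312671798401197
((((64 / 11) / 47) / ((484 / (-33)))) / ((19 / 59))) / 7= -2832 / 756371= -0.00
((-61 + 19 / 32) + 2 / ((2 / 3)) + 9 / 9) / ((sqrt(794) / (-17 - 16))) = 59565 * sqrt(794) / 25408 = 66.06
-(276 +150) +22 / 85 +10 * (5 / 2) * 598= 1234562 / 85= 14524.26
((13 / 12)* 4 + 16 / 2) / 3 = 37 / 9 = 4.11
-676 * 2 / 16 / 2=-169 / 4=-42.25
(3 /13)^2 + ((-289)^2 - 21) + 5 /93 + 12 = 1312559786 /15717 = 83512.11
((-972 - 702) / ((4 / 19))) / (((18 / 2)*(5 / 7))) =-1236.90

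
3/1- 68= -65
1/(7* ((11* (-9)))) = -0.00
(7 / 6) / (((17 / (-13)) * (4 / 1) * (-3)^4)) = -0.00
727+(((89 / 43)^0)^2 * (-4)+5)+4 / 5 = 3644 / 5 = 728.80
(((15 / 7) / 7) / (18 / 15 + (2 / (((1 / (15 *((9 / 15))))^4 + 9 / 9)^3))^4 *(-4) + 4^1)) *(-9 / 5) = 13445857588150016669143810896641806006083695040 / 1431968877024208683481968490656595250629209461749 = 0.01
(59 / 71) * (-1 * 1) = -59 / 71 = -0.83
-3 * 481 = -1443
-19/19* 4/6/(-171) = 2/513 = 0.00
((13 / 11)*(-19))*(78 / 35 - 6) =2964 / 35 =84.69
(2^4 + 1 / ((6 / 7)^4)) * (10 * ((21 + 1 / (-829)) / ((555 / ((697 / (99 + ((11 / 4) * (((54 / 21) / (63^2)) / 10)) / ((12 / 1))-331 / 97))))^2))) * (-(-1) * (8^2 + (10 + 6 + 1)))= 9713155649542738301583360 / 185311708091520672841261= 52.42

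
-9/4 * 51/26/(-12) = 153/416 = 0.37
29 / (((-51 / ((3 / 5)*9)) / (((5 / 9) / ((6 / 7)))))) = -203 / 102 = -1.99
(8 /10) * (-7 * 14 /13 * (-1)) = 392 /65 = 6.03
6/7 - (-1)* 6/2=27/7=3.86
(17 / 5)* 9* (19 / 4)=2907 / 20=145.35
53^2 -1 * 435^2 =-186416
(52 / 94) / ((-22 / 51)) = -663 / 517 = -1.28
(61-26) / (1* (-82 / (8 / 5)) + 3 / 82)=-5740 / 8399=-0.68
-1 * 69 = -69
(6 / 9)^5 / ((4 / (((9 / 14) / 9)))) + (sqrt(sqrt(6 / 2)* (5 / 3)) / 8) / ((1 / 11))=4 / 1701 + 11* 3^(3 / 4)* sqrt(5) / 24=2.34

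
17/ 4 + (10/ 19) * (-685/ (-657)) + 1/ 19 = 242239/ 49932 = 4.85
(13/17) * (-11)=-143/17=-8.41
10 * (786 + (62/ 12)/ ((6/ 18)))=8015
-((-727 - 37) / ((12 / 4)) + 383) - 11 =-139.33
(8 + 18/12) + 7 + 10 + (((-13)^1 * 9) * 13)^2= 4626935/2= 2313467.50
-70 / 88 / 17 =-35 / 748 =-0.05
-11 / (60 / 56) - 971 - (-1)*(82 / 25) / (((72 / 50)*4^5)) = -90433331 / 92160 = -981.26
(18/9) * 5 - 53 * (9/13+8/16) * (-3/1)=5189/26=199.58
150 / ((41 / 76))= 11400 / 41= 278.05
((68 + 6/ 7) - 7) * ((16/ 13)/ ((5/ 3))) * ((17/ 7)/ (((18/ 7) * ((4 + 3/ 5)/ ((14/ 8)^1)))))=14722/ 897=16.41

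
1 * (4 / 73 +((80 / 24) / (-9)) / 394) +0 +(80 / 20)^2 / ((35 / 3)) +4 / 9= 25409681 / 13590045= 1.87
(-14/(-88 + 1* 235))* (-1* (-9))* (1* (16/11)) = -96/77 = -1.25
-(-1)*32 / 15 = 32 / 15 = 2.13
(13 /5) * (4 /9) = 52 /45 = 1.16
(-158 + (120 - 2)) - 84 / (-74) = -38.86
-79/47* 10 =-790/47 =-16.81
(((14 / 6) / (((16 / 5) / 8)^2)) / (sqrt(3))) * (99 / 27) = 1925 * sqrt(3) / 108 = 30.87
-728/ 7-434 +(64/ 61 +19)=-31595/ 61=-517.95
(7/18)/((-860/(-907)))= 6349/15480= 0.41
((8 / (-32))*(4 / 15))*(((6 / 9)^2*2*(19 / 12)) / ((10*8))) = -19 / 16200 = -0.00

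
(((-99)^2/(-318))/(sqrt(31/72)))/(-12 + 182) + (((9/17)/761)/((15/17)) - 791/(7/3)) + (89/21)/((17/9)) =-152481213/452795 - 9801 * sqrt(62)/279310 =-337.03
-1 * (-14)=14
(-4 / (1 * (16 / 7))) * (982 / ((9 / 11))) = -2100.39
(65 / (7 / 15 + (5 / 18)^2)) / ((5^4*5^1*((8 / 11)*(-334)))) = -11583 / 73563500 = -0.00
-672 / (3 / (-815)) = 182560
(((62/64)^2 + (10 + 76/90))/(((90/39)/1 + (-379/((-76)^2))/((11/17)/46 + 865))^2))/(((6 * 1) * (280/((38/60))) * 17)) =0.00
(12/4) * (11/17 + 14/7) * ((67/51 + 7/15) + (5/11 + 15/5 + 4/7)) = 1026072/22253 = 46.11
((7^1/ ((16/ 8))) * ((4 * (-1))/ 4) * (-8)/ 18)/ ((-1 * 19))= -14/ 171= -0.08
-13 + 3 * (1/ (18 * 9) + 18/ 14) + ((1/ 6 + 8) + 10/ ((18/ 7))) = 554/ 189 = 2.93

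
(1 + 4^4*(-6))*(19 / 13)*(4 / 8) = -1121.73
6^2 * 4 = 144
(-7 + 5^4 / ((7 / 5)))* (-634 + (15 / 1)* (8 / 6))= -1888664 / 7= -269809.14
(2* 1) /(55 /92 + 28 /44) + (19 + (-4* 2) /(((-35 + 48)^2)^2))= 20.62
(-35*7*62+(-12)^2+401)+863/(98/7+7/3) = -715016/49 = -14592.16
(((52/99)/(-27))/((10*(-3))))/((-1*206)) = -13/4129785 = -0.00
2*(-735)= -1470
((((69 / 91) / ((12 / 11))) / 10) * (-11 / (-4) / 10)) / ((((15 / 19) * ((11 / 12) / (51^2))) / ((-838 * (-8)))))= 5238759933 / 11375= 460550.32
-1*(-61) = 61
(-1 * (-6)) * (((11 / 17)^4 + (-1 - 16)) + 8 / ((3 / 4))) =-3085952 / 83521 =-36.95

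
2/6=1/3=0.33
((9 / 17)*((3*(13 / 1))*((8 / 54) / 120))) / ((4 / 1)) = 13 / 2040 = 0.01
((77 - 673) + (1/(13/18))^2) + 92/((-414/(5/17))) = -15362890/25857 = -594.15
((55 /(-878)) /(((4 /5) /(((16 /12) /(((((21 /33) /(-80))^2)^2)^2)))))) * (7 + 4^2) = -1137344184697487360000000000 /7592242917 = -149803450328338244.34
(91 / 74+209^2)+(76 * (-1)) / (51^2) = 8407687861 / 192474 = 43682.20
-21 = -21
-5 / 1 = -5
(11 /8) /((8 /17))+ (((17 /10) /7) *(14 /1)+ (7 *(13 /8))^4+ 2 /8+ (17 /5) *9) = 68727217 /4096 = 16779.11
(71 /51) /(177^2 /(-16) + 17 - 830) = -1136 /2261187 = -0.00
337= 337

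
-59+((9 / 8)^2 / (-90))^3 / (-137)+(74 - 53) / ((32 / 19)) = -1671110655271 / 35913728000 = -46.53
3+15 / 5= 6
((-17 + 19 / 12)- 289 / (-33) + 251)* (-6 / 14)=-32253 / 308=-104.72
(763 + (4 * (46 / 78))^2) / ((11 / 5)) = 5844935 / 16731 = 349.35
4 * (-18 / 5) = -72 / 5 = -14.40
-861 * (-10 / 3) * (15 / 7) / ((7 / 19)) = 116850 / 7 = 16692.86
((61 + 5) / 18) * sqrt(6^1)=11 * sqrt(6) / 3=8.98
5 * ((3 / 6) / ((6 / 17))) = 85 / 12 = 7.08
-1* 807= -807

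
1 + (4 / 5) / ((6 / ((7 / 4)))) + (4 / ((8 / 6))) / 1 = 127 / 30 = 4.23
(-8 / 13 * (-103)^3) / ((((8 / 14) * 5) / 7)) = 107087246 / 65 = 1647496.09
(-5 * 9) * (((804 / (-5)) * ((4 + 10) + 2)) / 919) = 115776 / 919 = 125.98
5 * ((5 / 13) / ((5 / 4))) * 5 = 7.69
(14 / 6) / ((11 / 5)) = 35 / 33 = 1.06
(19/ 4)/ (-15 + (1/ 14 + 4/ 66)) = -4389/ 13738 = -0.32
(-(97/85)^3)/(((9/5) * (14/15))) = -912673/1031730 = -0.88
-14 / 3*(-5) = 70 / 3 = 23.33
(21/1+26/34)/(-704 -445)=-370/19533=-0.02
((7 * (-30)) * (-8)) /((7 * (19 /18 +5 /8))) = 17280 /121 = 142.81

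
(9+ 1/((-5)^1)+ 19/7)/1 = 11.51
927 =927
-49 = -49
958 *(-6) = -5748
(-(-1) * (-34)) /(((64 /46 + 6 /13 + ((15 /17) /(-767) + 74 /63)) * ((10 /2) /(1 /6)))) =-107063229 /285886745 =-0.37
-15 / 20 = -3 / 4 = -0.75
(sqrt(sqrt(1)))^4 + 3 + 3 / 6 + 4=17 / 2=8.50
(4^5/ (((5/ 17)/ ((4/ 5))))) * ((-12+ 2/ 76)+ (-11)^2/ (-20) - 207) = -1488540672/ 2375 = -626753.97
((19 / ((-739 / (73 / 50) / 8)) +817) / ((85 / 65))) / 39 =5029509 / 314075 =16.01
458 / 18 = 229 / 9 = 25.44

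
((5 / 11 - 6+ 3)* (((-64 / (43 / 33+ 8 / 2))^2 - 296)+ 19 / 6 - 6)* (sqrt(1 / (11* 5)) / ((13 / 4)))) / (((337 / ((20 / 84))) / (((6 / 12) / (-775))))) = -10235404* sqrt(55) / 10294049390625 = -0.00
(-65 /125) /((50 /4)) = -26 /625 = -0.04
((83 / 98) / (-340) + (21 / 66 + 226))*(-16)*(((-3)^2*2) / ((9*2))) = -165898454 / 45815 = -3621.05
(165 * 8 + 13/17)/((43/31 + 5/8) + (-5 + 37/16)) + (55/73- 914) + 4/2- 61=-1217175154/415735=-2927.77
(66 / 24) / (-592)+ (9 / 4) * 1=5317 / 2368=2.25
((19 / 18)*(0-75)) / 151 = -475 / 906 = -0.52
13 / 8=1.62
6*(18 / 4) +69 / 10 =339 / 10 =33.90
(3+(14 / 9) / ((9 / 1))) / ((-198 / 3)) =-0.05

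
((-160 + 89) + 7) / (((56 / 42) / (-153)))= 7344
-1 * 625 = -625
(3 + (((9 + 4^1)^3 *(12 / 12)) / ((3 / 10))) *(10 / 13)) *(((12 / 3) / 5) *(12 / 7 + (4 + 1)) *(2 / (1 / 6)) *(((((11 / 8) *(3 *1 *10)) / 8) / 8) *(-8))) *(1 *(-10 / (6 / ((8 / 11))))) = 15894460 / 7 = 2270637.14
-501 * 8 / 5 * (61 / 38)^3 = -113717481 / 34295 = -3315.86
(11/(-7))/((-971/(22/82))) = 121/278677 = 0.00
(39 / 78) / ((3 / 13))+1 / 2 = 8 / 3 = 2.67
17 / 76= 0.22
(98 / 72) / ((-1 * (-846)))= 0.00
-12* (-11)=132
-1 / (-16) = 1 / 16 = 0.06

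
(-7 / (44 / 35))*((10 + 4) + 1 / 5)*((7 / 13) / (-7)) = 3479 / 572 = 6.08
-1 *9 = -9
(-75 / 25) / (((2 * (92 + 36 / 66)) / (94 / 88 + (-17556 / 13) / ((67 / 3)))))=6829365 / 7093424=0.96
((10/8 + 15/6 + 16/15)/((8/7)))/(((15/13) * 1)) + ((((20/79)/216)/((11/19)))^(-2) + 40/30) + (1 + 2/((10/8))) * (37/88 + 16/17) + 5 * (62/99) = 118599242724629/486050400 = 244006.06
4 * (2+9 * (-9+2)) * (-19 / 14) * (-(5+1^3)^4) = -3004128 / 7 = -429161.14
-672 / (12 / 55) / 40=-77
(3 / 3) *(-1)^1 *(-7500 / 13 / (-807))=-2500 / 3497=-0.71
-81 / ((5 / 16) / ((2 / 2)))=-1296 / 5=-259.20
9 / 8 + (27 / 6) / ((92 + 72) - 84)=1.18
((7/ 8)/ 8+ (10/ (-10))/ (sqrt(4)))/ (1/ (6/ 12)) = -25/ 128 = -0.20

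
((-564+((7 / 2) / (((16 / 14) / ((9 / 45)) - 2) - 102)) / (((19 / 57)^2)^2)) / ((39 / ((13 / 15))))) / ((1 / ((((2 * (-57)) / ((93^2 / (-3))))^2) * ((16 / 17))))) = -0.02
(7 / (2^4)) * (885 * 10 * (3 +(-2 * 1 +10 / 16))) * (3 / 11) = 1715.94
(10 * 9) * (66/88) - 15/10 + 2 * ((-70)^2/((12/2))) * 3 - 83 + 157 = 5040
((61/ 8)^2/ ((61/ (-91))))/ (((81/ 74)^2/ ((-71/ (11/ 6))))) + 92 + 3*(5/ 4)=557979311/ 192456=2899.26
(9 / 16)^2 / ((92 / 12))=0.04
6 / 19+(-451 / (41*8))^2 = 2683 / 1216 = 2.21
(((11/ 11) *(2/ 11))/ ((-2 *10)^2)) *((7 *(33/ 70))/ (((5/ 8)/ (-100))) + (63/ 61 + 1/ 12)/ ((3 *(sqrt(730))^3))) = -0.24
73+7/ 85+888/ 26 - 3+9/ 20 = 462713/ 4420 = 104.69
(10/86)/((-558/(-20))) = 50/11997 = 0.00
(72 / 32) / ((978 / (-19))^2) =361 / 425104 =0.00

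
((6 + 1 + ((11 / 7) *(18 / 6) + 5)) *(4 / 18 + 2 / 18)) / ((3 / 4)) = 52 / 7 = 7.43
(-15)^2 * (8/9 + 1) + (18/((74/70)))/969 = 5079385/11951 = 425.02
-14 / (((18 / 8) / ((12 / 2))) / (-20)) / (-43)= -2240 / 129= -17.36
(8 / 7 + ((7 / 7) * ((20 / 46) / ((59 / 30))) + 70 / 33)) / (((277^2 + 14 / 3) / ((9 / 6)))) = 1638717 / 24053472289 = 0.00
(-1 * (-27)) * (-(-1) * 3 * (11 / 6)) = 297 / 2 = 148.50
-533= -533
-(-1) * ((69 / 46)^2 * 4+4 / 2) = 11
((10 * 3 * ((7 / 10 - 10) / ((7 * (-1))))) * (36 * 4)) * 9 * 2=723168 / 7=103309.71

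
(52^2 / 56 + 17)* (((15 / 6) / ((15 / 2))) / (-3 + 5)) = 457 / 42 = 10.88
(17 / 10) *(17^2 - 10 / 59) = 289697 / 590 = 491.01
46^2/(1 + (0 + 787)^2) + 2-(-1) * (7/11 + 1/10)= 18666313/6813070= 2.74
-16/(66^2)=-4/1089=-0.00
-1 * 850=-850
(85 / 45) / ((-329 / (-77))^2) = 2057 / 19881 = 0.10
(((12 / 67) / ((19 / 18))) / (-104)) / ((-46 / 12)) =162 / 380627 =0.00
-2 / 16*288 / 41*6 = -216 / 41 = -5.27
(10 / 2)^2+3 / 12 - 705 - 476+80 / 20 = -4607 / 4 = -1151.75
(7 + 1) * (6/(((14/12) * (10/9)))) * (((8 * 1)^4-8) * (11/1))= 1665100.80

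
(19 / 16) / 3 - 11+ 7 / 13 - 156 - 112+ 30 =-154793 / 624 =-248.07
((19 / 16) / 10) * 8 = 19 / 20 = 0.95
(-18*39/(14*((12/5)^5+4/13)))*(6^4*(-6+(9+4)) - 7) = -18465890625/3247316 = -5686.51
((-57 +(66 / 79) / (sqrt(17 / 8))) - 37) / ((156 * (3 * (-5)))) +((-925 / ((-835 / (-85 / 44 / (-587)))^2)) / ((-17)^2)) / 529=231279975186784819 / 5757395127003645840 - 11 * sqrt(34) / 261885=0.04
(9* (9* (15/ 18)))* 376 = 25380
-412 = -412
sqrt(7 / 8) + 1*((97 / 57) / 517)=97 / 29469 + sqrt(14) / 4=0.94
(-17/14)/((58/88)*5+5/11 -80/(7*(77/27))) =2618/555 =4.72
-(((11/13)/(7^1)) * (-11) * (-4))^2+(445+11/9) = 31148192/74529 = 417.93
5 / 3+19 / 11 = 112 / 33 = 3.39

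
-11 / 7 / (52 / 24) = -0.73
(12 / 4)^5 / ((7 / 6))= 1458 / 7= 208.29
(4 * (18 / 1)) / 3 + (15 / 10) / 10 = 483 / 20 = 24.15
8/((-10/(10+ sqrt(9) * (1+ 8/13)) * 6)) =-386/195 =-1.98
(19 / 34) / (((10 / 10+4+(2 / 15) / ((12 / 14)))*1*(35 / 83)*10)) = 14193 / 552160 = 0.03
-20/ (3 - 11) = 5/ 2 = 2.50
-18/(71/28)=-7.10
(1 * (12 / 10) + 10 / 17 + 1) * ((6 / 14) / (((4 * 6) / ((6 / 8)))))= 0.04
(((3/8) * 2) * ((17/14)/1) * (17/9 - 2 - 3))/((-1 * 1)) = 17/6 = 2.83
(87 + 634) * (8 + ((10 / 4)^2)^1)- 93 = 40725 / 4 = 10181.25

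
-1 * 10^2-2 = -102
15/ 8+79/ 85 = 1907/ 680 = 2.80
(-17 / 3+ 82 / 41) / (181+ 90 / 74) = -407 / 20226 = -0.02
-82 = -82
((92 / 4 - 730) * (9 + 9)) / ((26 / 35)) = -222705 / 13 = -17131.15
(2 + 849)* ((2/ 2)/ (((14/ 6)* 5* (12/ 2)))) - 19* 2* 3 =-7129/ 70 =-101.84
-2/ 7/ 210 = -1/ 735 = -0.00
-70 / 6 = -35 / 3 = -11.67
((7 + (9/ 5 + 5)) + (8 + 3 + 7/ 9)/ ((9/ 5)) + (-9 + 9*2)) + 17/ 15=12343/ 405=30.48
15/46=0.33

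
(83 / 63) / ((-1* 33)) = -0.04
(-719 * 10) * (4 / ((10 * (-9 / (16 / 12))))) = 11504 / 27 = 426.07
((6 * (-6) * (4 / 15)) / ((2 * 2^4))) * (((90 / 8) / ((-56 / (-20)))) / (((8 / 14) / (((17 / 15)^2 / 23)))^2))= -584647 / 50784000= -0.01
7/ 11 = 0.64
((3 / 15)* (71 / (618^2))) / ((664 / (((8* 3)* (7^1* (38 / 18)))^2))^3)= 50301178959052672 / 198998026123815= 252.77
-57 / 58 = -0.98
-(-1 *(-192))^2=-36864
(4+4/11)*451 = 1968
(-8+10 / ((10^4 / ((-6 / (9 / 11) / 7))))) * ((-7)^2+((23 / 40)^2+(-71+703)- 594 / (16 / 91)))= 362530231981 / 16800000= 21579.18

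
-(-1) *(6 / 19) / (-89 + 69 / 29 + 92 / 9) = -783 / 189430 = -0.00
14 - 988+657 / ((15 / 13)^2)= -12013 / 25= -480.52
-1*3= -3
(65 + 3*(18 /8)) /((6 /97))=1159.96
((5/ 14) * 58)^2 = 21025/ 49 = 429.08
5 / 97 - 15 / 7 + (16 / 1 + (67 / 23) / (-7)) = 210713 / 15617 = 13.49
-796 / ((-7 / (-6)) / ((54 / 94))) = -128952 / 329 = -391.95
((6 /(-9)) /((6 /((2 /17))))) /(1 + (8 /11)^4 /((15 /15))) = -29282 /2866761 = -0.01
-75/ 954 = -25/ 318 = -0.08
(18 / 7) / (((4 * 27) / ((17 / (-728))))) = -17 / 30576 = -0.00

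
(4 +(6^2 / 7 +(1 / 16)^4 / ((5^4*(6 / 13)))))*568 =1116733446461 / 215040000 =5193.14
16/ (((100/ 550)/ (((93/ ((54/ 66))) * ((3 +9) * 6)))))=720192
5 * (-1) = -5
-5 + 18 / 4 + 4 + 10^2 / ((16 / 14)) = 91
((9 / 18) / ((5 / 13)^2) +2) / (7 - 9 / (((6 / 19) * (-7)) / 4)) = 1883 / 8150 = 0.23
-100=-100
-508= -508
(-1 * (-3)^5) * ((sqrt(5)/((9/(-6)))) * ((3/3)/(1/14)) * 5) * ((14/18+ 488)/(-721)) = 17189.94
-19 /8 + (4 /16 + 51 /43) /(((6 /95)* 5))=1121 /516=2.17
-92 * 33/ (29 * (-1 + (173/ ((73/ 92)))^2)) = -5392948/ 2448699361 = -0.00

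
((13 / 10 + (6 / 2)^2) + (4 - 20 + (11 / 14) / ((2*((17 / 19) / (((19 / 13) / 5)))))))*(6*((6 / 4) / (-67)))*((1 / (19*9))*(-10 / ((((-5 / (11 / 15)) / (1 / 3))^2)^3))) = -0.00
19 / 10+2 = 39 / 10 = 3.90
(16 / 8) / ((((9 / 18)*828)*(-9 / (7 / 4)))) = -7 / 7452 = -0.00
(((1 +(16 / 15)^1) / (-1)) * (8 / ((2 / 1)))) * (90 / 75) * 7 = -1736 / 25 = -69.44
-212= -212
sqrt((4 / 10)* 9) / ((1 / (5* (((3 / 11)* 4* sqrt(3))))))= 17.93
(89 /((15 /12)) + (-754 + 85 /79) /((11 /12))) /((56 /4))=-1629748 /30415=-53.58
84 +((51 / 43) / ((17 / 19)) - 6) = 3411 / 43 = 79.33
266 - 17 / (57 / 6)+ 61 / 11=56379 / 209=269.76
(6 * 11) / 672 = 11 / 112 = 0.10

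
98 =98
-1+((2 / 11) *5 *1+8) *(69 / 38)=15.18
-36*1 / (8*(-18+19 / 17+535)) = -0.01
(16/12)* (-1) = -4/3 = -1.33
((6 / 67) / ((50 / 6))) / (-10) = -9 / 8375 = -0.00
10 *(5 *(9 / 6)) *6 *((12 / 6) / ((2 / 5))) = 2250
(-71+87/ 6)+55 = -3/ 2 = -1.50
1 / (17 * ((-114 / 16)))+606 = 587206 / 969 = 605.99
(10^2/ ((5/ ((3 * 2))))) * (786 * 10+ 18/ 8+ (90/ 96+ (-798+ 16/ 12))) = 1695965/ 2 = 847982.50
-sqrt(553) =-23.52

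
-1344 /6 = -224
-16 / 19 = -0.84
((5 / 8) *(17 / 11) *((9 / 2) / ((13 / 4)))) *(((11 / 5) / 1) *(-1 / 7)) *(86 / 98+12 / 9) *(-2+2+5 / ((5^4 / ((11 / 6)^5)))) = -2737867 / 17781120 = -0.15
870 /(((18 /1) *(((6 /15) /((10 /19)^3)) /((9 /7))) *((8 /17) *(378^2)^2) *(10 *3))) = 308125 /3920902415099712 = 0.00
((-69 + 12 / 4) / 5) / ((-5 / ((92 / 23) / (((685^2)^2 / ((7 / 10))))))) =0.00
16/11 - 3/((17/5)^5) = 22614587/15618427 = 1.45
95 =95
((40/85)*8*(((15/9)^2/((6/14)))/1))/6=5600/1377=4.07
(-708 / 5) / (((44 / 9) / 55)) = -1593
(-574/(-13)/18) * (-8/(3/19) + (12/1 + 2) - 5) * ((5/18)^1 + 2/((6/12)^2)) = -5345375/6318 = -846.05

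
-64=-64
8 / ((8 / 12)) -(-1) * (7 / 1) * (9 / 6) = 45 / 2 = 22.50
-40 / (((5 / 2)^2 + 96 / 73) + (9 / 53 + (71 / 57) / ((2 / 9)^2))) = -2940440 / 2422817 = -1.21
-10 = -10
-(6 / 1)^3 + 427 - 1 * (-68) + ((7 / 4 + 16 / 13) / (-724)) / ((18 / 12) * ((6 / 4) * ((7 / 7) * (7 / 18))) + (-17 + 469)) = 4756904647 / 17049838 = 279.00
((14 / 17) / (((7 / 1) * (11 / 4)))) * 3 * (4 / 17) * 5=0.15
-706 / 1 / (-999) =706 / 999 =0.71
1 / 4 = 0.25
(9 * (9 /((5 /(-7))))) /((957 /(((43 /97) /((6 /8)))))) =-0.07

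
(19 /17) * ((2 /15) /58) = 19 /7395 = 0.00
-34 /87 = -0.39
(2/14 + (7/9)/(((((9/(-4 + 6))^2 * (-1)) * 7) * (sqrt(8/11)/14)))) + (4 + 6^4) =9101/7 - 14 * sqrt(22)/729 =1300.05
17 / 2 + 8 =33 / 2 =16.50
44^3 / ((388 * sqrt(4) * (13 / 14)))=149072 / 1261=118.22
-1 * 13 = -13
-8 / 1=-8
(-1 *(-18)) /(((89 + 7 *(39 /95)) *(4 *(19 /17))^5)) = 0.00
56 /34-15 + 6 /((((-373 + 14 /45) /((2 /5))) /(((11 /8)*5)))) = -7639279 /570214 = -13.40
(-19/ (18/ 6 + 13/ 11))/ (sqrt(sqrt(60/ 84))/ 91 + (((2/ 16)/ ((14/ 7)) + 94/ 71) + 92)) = -68036934252698433135628386872/ 1398428024239490589104719785841 - 134584869435419346944 * sqrt(35)/ 1398428024239490589104719785841 + 15836930406449152 * 5^(3/ 4) * 7^(1/ 4)/ 1398428024239490589104719785841 + 1143724611782900735555968 * 5^(1/ 4) * 7^(3/ 4)/ 1398428024239490589104719785841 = -0.05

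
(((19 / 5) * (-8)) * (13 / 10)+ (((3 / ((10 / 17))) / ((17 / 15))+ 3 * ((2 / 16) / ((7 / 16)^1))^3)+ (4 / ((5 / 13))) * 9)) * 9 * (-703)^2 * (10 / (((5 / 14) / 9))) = 80529979683726 / 1225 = 65738758925.49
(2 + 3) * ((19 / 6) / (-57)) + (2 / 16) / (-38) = -769 / 2736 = -0.28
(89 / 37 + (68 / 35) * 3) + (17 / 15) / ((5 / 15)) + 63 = 96651 / 1295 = 74.63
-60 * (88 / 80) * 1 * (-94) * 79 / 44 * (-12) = -133668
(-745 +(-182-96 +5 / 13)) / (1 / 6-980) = 1.04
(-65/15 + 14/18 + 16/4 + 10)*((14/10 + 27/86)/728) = 34639/1408680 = 0.02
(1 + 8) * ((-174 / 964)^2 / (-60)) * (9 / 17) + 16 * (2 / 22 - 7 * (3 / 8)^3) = -7740594781 / 1737783520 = -4.45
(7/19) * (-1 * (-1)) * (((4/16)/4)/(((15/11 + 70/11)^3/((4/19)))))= 9317/886796500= 0.00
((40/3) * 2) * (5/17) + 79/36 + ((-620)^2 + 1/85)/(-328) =-291547379/250920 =-1161.91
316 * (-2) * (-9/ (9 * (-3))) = -632/ 3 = -210.67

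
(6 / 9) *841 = 1682 / 3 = 560.67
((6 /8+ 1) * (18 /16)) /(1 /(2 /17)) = 63 /272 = 0.23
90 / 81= 10 / 9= 1.11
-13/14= -0.93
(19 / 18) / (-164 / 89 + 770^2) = 1691 / 949822848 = 0.00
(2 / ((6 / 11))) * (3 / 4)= 11 / 4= 2.75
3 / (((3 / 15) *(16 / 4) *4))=15 / 16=0.94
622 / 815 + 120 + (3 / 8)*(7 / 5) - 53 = 445239 / 6520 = 68.29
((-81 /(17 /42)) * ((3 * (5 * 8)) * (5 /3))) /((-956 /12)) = 2041200 /4063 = 502.39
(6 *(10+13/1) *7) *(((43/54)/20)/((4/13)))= 89999/720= 125.00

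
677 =677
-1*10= -10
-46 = -46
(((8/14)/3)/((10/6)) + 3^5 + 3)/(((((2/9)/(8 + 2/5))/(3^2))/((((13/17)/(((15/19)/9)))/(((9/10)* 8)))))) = 86170149/850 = 101376.65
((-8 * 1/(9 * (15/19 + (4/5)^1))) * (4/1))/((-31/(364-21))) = 1042720/42129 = 24.75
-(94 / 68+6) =-251 / 34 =-7.38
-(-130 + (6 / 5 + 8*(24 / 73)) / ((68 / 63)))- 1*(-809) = 11608953 / 12410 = 935.45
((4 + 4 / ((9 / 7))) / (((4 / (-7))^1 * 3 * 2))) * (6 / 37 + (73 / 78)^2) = -3271478 / 1519479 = -2.15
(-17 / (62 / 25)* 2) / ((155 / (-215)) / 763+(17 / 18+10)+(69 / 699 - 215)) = 58480402050 / 870008321639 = 0.07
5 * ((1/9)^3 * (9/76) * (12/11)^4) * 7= 2240/278179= 0.01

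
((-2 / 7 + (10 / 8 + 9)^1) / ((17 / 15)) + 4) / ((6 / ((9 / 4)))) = 18267 / 3808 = 4.80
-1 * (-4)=4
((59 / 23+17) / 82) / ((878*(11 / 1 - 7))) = 225 / 3311816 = 0.00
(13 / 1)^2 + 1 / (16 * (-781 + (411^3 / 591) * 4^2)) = 1000807116597 / 5921935600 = 169.00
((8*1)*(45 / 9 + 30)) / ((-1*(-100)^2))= -7 / 250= -0.03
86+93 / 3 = 117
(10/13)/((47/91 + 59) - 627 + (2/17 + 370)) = -238/61065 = -0.00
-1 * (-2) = 2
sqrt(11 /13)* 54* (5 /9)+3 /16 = 3 /16+30* sqrt(143) /13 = 27.78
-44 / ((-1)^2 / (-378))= 16632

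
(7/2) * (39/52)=21/8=2.62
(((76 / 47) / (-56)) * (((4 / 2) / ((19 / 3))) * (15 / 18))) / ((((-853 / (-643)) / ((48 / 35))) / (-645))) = 9953640 / 1964459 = 5.07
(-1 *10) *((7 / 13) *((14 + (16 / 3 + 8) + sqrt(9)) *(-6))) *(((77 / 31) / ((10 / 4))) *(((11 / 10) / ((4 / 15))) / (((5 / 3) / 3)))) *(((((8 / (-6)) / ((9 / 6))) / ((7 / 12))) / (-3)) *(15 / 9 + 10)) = 1328096 / 31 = 42841.81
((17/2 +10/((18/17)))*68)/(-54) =-22.60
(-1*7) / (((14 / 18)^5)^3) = -205891132094649 / 678223072849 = -303.57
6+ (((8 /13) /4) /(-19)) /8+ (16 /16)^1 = 6915 /988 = 7.00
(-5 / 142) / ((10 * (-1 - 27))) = 1 / 7952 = 0.00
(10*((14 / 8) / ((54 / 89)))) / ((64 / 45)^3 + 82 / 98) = 515143125 / 66324724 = 7.77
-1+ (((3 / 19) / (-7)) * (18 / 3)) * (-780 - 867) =29513 / 133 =221.90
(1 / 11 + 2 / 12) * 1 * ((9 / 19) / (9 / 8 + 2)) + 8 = 42004 / 5225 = 8.04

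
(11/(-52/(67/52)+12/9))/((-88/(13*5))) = 13065/62752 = 0.21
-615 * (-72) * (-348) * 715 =-11017749600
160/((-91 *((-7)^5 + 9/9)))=80/764673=0.00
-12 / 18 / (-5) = 2 / 15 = 0.13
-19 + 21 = 2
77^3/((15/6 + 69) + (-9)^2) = 913066/305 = 2993.66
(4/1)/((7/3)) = 12/7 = 1.71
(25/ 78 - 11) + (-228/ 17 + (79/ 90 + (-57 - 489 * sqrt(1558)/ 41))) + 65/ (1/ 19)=11484352/ 9945 - 489 * sqrt(1558)/ 41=684.02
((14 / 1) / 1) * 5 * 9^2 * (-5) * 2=-56700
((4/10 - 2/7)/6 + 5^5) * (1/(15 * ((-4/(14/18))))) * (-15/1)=328127/540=607.64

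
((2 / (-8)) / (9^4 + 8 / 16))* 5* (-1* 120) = 0.02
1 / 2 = 0.50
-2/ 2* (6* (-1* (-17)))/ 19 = -102/ 19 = -5.37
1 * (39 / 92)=39 / 92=0.42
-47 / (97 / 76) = -3572 / 97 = -36.82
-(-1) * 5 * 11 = 55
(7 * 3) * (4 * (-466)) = -39144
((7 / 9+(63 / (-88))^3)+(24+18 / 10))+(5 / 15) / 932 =187285252021 / 7145233920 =26.21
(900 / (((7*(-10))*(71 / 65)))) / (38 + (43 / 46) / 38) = -10225800 / 33034099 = -0.31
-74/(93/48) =-1184/31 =-38.19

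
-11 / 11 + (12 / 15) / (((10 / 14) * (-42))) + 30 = 2173 / 75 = 28.97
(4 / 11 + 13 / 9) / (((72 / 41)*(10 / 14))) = 51373 / 35640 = 1.44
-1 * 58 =-58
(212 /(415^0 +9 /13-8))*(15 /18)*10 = -34450 /123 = -280.08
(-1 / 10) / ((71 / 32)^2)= -512 / 25205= -0.02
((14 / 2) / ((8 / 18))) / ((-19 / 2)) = -63 / 38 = -1.66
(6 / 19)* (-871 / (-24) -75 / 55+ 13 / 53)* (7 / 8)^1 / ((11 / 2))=3445015 / 1949552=1.77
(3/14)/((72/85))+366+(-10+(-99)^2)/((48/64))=1503143/112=13420.92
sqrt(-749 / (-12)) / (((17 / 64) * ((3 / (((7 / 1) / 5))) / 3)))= 224 * sqrt(2247) / 255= 41.64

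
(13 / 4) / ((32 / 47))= 611 / 128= 4.77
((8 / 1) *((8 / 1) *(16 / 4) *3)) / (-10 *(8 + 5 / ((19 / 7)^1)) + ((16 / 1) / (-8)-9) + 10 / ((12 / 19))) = -87552 / 10669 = -8.21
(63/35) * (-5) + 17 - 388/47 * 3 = -788/47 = -16.77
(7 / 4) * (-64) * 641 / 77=-10256 / 11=-932.36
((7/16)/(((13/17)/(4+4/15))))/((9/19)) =9044/1755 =5.15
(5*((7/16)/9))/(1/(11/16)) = 385/2304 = 0.17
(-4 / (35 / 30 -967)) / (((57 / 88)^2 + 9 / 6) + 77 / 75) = 2787840 / 1983237917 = 0.00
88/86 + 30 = 1334/43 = 31.02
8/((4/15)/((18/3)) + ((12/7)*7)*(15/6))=45/169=0.27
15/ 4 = 3.75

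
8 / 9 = 0.89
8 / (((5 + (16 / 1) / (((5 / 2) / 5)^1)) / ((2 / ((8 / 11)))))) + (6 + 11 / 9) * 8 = 58.37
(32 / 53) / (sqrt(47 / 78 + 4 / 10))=32 * sqrt(152490) / 20723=0.60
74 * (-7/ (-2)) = 259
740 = 740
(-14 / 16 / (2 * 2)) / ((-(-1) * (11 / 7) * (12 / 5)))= -245 / 4224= -0.06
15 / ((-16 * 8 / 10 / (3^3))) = -31.64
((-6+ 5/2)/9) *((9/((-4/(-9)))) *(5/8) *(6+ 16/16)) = -2205/64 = -34.45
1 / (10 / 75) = 15 / 2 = 7.50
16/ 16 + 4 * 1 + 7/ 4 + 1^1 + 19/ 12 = 9.33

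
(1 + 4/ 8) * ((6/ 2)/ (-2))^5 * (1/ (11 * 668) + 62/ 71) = -9.95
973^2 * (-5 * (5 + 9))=-66271030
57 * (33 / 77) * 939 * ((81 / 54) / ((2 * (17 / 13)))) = 6262191 / 476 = 13155.86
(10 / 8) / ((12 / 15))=25 / 16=1.56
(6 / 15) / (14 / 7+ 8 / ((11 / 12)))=11 / 295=0.04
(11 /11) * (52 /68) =13 /17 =0.76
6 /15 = 2 /5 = 0.40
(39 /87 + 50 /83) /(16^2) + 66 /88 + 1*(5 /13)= 9121709 /8010496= 1.14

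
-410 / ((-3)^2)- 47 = -92.56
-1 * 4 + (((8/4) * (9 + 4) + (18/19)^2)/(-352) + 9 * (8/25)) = -1900383/1588400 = -1.20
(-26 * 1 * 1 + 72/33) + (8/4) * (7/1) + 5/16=-1673/176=-9.51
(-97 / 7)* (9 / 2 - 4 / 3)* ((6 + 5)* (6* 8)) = -162184 / 7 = -23169.14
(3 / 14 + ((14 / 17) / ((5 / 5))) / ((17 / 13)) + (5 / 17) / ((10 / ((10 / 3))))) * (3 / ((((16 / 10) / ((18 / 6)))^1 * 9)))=57175 / 97104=0.59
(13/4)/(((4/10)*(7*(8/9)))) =585/448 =1.31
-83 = -83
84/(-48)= -7/4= -1.75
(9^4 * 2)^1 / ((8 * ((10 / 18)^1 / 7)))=413343 / 20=20667.15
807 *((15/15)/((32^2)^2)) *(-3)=-2421/1048576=-0.00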